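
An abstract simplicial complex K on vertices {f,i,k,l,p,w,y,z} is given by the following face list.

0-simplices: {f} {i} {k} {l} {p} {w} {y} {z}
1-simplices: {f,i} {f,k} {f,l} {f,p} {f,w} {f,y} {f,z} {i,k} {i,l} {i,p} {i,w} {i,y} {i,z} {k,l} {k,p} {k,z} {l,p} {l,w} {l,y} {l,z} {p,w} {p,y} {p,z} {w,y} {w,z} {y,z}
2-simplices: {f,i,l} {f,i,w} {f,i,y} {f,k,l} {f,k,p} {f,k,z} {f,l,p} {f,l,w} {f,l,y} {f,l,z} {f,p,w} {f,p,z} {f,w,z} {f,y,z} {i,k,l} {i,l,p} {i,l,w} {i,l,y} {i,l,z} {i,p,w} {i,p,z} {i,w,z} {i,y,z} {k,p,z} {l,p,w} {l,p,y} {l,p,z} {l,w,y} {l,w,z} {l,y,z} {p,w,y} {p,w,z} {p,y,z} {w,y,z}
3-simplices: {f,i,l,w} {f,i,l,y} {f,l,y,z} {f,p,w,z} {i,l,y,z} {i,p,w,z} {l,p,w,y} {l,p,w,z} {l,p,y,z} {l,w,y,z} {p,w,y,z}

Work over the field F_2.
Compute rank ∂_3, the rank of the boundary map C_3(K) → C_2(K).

n_0=8 n_1=26 n_2=34 n_3=11  [Z2]
∂1: piv[fi,fk,fl,fp,fw,fy,fz] rk=7  ker:ik,il,ip,iw,iy,iz,kl,kp,kz,lp,lw,ly,lz,pw,py,pz,wy,wz,yz
∂2: piv[fil,fiw,fiy,fkl,fkp,fkz,flp,flw,fly,flz,fpw,fpz,fwz,fyz,ikl,ilp,ilz,lpy,lwy] rk=19  ker:ilw,ily,ipw,ipz,iwz,iyz,kpz,lpw,lpz,lwz,lyz,pwy,pwz,pyz,wyz
∂3: piv[filw,fily,flyz,fpwz,ilyz,ipwz,lpwy,lpwz,lpyz,lwyz] rk=10  ker:pwyz
rk∂_3=10

rank∂_3=10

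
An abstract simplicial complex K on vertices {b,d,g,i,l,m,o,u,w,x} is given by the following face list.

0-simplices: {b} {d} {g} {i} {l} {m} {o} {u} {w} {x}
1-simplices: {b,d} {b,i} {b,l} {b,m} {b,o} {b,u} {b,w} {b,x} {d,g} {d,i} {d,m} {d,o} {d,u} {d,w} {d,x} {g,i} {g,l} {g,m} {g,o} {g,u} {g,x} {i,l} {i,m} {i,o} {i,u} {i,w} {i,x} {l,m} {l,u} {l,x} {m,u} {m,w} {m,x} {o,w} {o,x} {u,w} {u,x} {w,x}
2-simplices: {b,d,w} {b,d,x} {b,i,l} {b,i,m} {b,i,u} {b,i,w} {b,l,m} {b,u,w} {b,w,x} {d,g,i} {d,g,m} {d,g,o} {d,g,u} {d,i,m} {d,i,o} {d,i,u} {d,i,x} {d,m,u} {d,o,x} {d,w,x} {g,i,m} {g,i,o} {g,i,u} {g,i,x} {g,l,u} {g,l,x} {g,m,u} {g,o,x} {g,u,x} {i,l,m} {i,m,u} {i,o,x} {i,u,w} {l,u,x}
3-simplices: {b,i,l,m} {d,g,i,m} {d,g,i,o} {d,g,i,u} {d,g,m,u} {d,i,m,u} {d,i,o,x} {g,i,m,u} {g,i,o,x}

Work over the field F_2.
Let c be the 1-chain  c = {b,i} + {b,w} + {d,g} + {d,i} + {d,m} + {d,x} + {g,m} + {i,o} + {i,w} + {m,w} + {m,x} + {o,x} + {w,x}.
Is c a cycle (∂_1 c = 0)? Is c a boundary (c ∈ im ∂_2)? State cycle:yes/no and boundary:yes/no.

cycle:yes boundary:no

n_0=10 n_1=38 n_2=34 n_3=9  [Z2]
∂1: piv[bd,bi,bl,bm,bo,bu,bw,bx,dg] rk=9  ker:di,dm,do,du,dw,dx,gi,gl,gm,go,gu,gx,il,im,io,iu,iw,ix,lm,lu,lx,mu,mw,mx,ow,ox,uw,ux,wx
∂2: piv[bdw,bdx,bil,bim,biu,biw,blm,buw,bwx,dgi,dgm,dgo,dgu,dim,dio,diu,dix,dmu,dox,gix,glu,glx,gux] rk=23  ker:dwx,gim,gio,giu,gmu,gox,ilm,imu,iox,iuw,lux
∂3: piv[bilm,dgim,dgio,dgiu,dgmu,dimu,diox,giox] rk=8  ker:gimu
∂1c = 0
c vs im∂2: residual ≠ 0 ⇒ not boundary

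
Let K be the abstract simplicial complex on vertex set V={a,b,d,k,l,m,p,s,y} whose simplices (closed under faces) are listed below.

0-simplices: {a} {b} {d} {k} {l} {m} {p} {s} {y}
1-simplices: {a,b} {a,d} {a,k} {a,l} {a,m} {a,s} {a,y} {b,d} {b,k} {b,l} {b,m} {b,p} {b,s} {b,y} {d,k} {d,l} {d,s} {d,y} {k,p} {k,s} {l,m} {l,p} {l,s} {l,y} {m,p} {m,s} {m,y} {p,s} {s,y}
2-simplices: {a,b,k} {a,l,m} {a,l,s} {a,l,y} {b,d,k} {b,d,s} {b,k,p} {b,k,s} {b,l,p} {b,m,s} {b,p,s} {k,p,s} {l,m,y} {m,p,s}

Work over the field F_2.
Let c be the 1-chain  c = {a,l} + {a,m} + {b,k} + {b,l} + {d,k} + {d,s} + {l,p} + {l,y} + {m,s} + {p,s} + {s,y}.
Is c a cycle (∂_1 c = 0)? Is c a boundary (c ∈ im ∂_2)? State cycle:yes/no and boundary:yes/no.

n_0=9 n_1=29 n_2=14  [Z2]
∂1: piv[ab,ad,ak,al,am,as,ay,bp] rk=8  ker:bd,bk,bl,bm,bs,by,dk,dl,ds,dy,kp,ks,lm,lp,ls,ly,mp,ms,my,ps,sy
∂2: piv[abk,alm,als,aly,bdk,bds,bkp,bks,blp,bms,bps,lmy,mps] rk=13  ker:kps
∂1c = 0
c vs im∂2: residual ≠ 0 ⇒ not boundary

cycle:yes boundary:no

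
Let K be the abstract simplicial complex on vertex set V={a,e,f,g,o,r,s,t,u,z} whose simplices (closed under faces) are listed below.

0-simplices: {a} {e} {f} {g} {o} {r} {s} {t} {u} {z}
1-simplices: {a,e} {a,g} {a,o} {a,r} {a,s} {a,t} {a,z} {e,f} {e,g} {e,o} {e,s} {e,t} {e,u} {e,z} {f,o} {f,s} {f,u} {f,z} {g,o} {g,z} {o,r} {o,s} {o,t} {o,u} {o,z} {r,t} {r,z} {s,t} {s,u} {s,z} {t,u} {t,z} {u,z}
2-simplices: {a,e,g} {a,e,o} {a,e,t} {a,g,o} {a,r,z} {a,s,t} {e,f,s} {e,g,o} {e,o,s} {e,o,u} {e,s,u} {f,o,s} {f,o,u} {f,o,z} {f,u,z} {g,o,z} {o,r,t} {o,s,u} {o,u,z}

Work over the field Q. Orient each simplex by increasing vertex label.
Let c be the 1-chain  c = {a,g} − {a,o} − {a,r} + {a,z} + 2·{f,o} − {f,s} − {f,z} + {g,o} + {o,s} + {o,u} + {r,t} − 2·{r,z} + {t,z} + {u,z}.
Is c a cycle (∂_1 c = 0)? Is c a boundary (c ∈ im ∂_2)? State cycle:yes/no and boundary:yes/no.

cycle:yes boundary:no

n_0=10 n_1=33 n_2=19  [Q]
∂1: piv[ae,ag,ao,ar,as,at,az,ef,eu] rk=9  ker:eg,eo,es,et,ez,fo,fs,fu,fz,go,gz,or,os,ot,ou,oz,rt,rz,st,su,sz,tu,tz,uz
∂2: piv[aeg,aeo,aet,ago,arz,ast,efs,eos,eou,esu,fos,fou,foz,fuz,goz,ort] rk=16  ker:ego,osu,ouz
∂1c = 0
c vs im∂2: residual ≠ 0 ⇒ not boundary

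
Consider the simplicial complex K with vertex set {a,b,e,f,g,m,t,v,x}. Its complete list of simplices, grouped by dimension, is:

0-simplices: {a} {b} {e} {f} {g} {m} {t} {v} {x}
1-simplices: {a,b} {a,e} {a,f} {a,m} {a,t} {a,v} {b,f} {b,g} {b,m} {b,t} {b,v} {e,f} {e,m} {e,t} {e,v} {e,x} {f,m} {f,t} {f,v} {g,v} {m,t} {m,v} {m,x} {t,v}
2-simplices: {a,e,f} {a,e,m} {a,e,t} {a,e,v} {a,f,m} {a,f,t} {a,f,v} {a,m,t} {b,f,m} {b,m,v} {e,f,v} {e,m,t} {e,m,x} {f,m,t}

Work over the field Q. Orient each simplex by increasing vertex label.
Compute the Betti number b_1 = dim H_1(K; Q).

b_1=5

n_0=9 n_1=24 n_2=14  [Q]
∂1: piv[ab,ae,af,am,at,av,bg,ex] rk=8  ker:bf,bm,bt,bv,ef,em,et,ev,fm,ft,fv,gv,mt,mv,mx,tv
∂2: piv[aef,aem,aet,aev,afm,aft,afv,amt,bfm,bmv,emx] rk=11  ker:efv,emt,fmt
b_1=(24−8)−11=5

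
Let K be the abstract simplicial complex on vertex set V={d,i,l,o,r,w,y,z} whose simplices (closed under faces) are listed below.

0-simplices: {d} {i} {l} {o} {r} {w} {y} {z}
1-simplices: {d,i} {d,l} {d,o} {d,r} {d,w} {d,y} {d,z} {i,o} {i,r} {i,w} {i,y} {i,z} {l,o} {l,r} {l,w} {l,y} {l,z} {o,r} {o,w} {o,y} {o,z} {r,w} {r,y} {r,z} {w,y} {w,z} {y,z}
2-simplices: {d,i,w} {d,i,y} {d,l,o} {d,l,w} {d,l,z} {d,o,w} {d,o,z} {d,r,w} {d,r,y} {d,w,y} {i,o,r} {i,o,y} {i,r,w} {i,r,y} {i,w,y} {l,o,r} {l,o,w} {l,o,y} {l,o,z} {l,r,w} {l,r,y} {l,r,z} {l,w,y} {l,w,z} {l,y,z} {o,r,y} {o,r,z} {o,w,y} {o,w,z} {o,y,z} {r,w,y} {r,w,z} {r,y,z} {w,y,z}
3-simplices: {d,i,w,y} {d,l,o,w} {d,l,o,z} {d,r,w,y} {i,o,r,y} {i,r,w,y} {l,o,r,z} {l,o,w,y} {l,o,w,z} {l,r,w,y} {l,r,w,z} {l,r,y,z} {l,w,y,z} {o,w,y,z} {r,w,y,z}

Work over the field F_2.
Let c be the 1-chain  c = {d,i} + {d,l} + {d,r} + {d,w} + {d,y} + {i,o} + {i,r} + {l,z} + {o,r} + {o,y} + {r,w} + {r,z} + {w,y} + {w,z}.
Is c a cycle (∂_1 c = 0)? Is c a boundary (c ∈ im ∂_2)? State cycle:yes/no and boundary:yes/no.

cycle:no boundary:no

n_0=8 n_1=27 n_2=34 n_3=15  [Z2]
∂1: piv[di,dl,do,dr,dw,dy,dz] rk=7  ker:io,ir,iw,iy,iz,lo,lr,lw,ly,lz,or,ow,oy,oz,rw,ry,rz,wy,wz,yz
∂2: piv[diw,diy,dlo,dlw,dlz,dow,doz,drw,dry,dwy,ior,ioy,irw,lor,loy,lrw,lrz,lwz,lyz] rk=19  ker:iry,iwy,low,loz,lry,lwy,ory,orz,owy,owz,oyz,rwy,rwz,ryz,wyz
∂3: piv[diwy,dlow,dloz,drwy,iory,irwy,lorz,lowy,lowz,lrwy,lrwz,lryz,lwyz,owyz] rk=14  ker:rwyz
∂1c = {d} + {i} + {o} + {r} + {y} + {z}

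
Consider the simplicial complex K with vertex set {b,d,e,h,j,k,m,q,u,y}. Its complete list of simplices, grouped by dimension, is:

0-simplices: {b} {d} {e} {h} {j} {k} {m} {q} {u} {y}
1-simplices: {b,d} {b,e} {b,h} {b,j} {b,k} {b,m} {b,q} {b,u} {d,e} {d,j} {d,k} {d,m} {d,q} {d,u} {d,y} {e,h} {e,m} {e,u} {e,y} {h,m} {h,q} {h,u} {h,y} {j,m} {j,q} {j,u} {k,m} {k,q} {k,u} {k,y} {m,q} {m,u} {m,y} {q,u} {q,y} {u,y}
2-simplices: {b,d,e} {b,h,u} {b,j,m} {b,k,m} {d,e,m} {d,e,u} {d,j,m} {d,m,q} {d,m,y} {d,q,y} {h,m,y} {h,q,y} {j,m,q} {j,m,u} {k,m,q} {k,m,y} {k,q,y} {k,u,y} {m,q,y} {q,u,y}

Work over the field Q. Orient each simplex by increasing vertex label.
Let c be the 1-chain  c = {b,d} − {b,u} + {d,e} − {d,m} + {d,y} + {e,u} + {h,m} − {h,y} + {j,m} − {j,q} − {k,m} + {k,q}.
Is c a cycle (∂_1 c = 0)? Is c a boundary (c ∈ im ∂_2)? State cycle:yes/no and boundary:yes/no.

n_0=10 n_1=36 n_2=20  [Q]
∂1: piv[bd,be,bh,bj,bk,bm,bq,bu,dy] rk=9  ker:de,dj,dk,dm,dq,du,eh,em,eu,ey,hm,hq,hu,hy,jm,jq,ju,km,kq,ku,ky,mq,mu,my,qu,qy,uy
∂2: piv[bde,bhu,bjm,bkm,dem,deu,djm,dmq,dmy,dqy,hmy,hqy,jmq,jmu,kmq,kmy,kuy,quy] rk=18  ker:kqy,mqy
∂1c = 0
c vs im∂2: residual ≠ 0 ⇒ not boundary

cycle:yes boundary:no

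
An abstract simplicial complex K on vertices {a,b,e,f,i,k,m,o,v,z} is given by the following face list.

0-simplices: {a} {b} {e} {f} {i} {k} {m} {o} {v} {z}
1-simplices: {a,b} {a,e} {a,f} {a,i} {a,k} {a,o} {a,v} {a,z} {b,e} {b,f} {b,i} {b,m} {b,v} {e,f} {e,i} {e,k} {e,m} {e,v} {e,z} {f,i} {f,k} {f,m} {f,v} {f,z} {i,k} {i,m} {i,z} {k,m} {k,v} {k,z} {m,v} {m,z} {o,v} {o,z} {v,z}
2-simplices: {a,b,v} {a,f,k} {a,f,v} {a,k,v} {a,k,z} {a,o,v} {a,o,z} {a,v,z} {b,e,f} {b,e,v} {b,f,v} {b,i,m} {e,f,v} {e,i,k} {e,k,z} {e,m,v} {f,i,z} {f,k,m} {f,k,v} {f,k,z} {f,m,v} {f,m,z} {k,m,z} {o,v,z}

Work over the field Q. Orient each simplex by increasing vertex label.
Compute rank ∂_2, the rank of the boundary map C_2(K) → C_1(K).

rank∂_2=20

n_0=10 n_1=35 n_2=24  [Q]
∂1: piv[ab,ae,af,ai,ak,ao,av,az,bm] rk=9  ker:be,bf,bi,bv,ef,ei,ek,em,ev,ez,fi,fk,fm,fv,fz,ik,im,iz,km,kv,kz,mv,mz,ov,oz,vz
∂2: piv[abv,afk,afv,akv,akz,aov,aoz,avz,bef,bev,bfv,bim,eik,ekz,emv,fiz,fkm,fkz,fmv,fmz] rk=20  ker:efv,fkv,kmz,ovz
rk∂_2=20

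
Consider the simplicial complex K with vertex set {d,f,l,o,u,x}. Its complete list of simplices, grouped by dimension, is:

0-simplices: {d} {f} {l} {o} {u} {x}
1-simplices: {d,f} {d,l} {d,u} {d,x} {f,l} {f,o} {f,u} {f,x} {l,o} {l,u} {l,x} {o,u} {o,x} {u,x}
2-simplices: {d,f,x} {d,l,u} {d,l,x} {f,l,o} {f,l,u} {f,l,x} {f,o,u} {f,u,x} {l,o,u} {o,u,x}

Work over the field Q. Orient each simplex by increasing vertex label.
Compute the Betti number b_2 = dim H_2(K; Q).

n_0=6 n_1=14 n_2=10  [Q]
∂1: piv[df,dl,du,dx,fo] rk=5  ker:fl,fu,fx,lo,lu,lx,ou,ox,ux
∂2: piv[dfx,dlu,dlx,flo,flu,flx,fou,fux,oux] rk=9  ker:lou
b_2=(10−9)−0=1

b_2=1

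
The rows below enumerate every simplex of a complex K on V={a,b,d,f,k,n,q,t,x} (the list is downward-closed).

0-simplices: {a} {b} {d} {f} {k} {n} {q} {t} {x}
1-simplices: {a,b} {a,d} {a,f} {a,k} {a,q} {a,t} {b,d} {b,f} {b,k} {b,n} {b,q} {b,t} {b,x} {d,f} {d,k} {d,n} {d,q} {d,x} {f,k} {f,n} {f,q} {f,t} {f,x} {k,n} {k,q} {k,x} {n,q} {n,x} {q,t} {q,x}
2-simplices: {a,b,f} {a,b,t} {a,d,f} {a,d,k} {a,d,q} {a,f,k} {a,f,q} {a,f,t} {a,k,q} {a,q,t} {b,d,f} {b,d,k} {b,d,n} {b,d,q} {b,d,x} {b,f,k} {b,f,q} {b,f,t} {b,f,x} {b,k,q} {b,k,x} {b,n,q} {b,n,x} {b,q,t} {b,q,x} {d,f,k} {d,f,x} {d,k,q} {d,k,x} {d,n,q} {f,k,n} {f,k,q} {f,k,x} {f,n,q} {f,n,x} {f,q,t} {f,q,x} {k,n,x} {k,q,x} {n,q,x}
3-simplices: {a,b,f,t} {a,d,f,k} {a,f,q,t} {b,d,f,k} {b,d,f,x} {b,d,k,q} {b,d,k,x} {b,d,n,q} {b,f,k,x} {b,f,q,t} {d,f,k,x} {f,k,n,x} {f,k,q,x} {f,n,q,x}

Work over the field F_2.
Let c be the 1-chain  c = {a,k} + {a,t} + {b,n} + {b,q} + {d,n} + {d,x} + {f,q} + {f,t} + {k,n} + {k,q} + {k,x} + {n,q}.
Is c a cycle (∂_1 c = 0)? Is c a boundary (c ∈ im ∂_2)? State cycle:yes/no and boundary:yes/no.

cycle:yes boundary:yes

n_0=9 n_1=30 n_2=40 n_3=14  [Z2]
∂1: piv[ab,ad,af,ak,aq,at,bn,bx] rk=8  ker:bd,bf,bk,bq,bt,df,dk,dn,dq,dx,fk,fn,fq,ft,fx,kn,kq,kx,nq,nx,qt,qx
∂2: piv[abf,abt,adf,adk,adq,afk,afq,aft,akq,aqt,bdf,bdk,bdn,bdq,bdx,bfx,bkx,bnq,bnx,bqx,fkn,fnq] rk=22  ker:bfk,bfq,bft,bkq,bqt,dfk,dfx,dkq,dkx,dnq,fkq,fkx,fnx,fqt,fqx,knx,kqx,nqx
∂3: piv[abft,adfk,afqt,bdfk,bdfx,bdkq,bdkx,bdnq,bfkx,bfqt,fknx,fkqx,fnqx] rk=13  ker:dfkx
∂1c = 0
c vs im∂2: reduces to 0 ⇒ boundary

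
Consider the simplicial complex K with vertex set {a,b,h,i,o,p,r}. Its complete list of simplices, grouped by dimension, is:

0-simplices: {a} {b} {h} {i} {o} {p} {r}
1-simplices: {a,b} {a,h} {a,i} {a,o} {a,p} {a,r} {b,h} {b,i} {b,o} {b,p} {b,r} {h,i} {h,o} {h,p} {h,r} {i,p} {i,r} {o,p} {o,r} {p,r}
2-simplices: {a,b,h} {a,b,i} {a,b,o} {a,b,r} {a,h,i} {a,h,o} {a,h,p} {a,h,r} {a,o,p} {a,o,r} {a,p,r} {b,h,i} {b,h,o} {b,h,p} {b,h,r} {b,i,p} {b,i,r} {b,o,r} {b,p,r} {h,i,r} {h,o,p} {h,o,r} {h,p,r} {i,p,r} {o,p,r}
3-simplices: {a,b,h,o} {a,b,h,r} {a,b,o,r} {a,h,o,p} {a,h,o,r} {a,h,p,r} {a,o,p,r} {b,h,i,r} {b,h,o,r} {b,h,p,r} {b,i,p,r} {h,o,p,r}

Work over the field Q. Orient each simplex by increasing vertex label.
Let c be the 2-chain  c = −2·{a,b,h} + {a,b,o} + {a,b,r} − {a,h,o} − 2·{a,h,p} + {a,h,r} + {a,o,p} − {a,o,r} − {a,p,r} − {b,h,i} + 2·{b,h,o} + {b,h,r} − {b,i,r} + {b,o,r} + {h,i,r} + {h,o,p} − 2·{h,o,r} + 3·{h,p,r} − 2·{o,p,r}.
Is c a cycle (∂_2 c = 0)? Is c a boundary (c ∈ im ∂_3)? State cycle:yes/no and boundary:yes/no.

cycle:yes boundary:yes

n_0=7 n_1=20 n_2=25 n_3=12  [Q]
∂1: piv[ab,ah,ai,ao,ap,ar] rk=6  ker:bh,bi,bo,bp,br,hi,ho,hp,hr,ip,ir,op,or,pr
∂2: piv[abh,abi,abo,abr,ahi,aho,ahp,ahr,aop,aor,apr,bhp,bip,bir] rk=14  ker:bhi,bho,bhr,bor,bpr,hir,hop,hor,hpr,ipr,opr
∂3: piv[abho,abhr,abor,ahop,ahor,ahpr,aopr,bhir,bhpr,bipr] rk=10  ker:bhor,hopr
∂2c = 0
c vs im∂3: reduces to 0 ⇒ boundary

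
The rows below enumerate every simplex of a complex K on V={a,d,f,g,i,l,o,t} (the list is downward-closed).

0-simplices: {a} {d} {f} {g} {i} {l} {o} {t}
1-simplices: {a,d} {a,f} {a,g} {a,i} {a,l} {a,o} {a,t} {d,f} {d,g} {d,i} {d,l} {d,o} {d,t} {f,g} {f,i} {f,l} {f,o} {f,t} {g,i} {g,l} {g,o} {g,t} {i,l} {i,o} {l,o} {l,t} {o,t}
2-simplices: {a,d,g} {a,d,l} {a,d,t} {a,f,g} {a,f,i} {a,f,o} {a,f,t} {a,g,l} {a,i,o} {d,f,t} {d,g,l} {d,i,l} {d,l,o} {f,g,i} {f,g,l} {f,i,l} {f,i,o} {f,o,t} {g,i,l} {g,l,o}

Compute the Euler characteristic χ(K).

χ(K)=1

n_0=8 n_1=27 n_2=20
χ=+8−27+20=1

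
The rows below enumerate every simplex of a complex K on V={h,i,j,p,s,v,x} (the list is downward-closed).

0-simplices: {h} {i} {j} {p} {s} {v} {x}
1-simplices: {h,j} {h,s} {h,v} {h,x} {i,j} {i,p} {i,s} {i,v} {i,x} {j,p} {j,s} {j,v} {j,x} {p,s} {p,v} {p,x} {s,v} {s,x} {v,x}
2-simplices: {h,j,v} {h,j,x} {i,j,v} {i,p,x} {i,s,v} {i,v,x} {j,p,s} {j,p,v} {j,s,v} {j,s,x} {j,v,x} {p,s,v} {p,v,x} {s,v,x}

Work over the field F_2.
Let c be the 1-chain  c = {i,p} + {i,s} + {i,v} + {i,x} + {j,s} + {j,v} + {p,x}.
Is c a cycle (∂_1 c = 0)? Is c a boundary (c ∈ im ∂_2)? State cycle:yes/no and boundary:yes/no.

n_0=7 n_1=19 n_2=14  [Z2]
∂1: piv[hj,hs,hv,hx,ij,ip] rk=6  ker:is,iv,ix,jp,js,jv,jx,ps,pv,px,sv,sx,vx
∂2: piv[hjv,hjx,ijv,ipx,isv,ivx,jps,jpv,jsv,jsx,jvx,pvx] rk=12  ker:psv,svx
∂1c = 0
c vs im∂2: reduces to 0 ⇒ boundary

cycle:yes boundary:yes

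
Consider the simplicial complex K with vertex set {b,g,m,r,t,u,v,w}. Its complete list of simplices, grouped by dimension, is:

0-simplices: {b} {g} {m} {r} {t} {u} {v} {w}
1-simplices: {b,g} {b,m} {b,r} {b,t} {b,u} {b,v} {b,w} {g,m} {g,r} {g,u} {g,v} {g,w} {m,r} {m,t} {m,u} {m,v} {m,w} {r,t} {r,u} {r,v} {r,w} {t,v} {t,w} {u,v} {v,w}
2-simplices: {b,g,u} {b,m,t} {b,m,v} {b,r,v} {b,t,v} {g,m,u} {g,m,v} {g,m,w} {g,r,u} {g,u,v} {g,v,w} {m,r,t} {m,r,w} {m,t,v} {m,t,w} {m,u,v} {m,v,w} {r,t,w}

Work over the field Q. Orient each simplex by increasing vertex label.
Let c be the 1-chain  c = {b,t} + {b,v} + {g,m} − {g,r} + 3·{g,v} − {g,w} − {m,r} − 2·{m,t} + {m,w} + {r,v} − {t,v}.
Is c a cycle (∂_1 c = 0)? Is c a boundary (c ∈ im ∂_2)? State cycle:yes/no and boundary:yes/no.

n_0=8 n_1=25 n_2=18  [Q]
∂1: piv[bg,bm,br,bt,bu,bv,bw] rk=7  ker:gm,gr,gu,gv,gw,mr,mt,mu,mv,mw,rt,ru,rv,rw,tv,tw,uv,vw
∂2: piv[bgu,bmt,bmv,brv,btv,gmu,gmv,gmw,gru,guv,gvw,mrt,mrw,mtw] rk=14  ker:mtv,muv,mvw,rtw
∂1c = −2·{b} − 2·{g} + 3·{m} − 3·{r} + 4·{v}

cycle:no boundary:no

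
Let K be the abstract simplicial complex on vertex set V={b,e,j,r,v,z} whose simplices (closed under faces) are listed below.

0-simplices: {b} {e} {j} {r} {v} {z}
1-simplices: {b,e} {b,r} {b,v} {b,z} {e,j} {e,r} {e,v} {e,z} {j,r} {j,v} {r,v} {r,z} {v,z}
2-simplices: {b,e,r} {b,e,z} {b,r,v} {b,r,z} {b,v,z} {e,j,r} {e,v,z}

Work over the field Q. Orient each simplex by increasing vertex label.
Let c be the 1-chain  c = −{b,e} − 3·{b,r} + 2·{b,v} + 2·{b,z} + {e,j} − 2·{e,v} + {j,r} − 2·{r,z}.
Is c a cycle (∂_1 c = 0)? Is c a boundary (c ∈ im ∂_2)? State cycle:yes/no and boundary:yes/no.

cycle:yes boundary:yes

n_0=6 n_1=13 n_2=7  [Q]
∂1: piv[be,br,bv,bz,ej] rk=5  ker:er,ev,ez,jr,jv,rv,rz,vz
∂2: piv[ber,bez,brv,brz,bvz,ejr,evz] rk=7
∂1c = 0
c vs im∂2: reduces to 0 ⇒ boundary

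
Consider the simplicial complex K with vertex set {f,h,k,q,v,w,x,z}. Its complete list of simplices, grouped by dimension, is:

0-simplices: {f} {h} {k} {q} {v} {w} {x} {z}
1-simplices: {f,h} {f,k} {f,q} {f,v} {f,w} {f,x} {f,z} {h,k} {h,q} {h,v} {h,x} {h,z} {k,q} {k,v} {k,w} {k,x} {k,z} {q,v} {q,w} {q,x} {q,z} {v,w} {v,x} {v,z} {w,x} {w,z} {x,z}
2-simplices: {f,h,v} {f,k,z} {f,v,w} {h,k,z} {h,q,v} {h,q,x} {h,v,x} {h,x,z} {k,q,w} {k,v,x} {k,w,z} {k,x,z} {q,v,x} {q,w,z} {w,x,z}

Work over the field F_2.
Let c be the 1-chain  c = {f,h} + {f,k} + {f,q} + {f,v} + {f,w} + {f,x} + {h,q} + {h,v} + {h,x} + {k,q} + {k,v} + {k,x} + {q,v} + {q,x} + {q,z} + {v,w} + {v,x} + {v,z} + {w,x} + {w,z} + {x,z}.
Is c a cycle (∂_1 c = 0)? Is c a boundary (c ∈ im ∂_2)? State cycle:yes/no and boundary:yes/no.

n_0=8 n_1=27 n_2=15  [Z2]
∂1: piv[fh,fk,fq,fv,fw,fx,fz] rk=7  ker:hk,hq,hv,hx,hz,kq,kv,kw,kx,kz,qv,qw,qx,qz,vw,vx,vz,wx,wz,xz
∂2: piv[fhv,fkz,fvw,hkz,hqv,hqx,hvx,hxz,kqw,kvx,kwz,kxz,qwz,wxz] rk=14  ker:qvx
∂1c = {v} + {x}

cycle:no boundary:no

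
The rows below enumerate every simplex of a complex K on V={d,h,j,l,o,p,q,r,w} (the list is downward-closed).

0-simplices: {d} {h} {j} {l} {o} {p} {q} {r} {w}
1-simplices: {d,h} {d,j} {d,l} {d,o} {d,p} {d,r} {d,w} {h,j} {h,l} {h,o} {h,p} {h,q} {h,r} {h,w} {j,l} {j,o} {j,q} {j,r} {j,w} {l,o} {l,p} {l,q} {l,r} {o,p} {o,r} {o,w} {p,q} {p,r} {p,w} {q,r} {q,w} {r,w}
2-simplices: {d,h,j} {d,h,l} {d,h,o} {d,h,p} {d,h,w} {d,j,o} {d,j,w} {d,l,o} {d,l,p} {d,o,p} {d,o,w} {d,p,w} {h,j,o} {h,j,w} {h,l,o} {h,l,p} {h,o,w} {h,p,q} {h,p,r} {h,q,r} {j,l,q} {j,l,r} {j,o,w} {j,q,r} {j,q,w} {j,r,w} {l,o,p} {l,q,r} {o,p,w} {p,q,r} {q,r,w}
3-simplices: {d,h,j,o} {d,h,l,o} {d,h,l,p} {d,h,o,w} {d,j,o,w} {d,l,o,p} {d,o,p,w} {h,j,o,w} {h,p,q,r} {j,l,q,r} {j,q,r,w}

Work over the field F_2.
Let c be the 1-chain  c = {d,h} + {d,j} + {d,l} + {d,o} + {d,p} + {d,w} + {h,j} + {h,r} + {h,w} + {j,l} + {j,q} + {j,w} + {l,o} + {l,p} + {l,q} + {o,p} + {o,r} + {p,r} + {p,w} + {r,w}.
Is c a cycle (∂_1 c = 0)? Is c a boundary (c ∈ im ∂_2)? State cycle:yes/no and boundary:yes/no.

cycle:no boundary:no

n_0=9 n_1=32 n_2=31 n_3=11  [Z2]
∂1: piv[dh,dj,dl,do,dp,dr,dw,hq] rk=8  ker:hj,hl,ho,hp,hr,hw,jl,jo,jq,jr,jw,lo,lp,lq,lr,op,or,ow,pq,pr,pw,qr,qw,rw
∂2: piv[dhj,dhl,dho,dhp,dhw,djo,djw,dlo,dlp,dop,dow,dpw,hpq,hpr,hqr,jlq,jlr,jqr,jqw,jrw] rk=20  ker:hjo,hjw,hlo,hlp,how,jow,lop,lqr,opw,pqr,qrw
∂3: piv[dhjo,dhlo,dhlp,dhow,djow,dlop,dopw,hjow,hpqr,jlqr,jqrw] rk=11
∂1c = {j} + {l} + {p} + {w}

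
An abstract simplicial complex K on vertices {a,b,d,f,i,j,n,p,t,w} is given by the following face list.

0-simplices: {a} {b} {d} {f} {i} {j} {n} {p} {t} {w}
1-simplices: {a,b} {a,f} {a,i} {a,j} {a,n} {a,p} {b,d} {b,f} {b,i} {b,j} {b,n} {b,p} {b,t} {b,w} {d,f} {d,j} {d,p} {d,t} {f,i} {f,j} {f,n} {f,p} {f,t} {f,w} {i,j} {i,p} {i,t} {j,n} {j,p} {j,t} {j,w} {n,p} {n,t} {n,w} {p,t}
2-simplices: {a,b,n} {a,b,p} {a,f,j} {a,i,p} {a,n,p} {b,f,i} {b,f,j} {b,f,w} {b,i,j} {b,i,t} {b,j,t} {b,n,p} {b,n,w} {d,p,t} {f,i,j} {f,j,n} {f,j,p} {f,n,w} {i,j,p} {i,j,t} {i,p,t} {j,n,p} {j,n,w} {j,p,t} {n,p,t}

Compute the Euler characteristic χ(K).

n_0=10 n_1=35 n_2=25
χ=+10−35+25=0

χ(K)=0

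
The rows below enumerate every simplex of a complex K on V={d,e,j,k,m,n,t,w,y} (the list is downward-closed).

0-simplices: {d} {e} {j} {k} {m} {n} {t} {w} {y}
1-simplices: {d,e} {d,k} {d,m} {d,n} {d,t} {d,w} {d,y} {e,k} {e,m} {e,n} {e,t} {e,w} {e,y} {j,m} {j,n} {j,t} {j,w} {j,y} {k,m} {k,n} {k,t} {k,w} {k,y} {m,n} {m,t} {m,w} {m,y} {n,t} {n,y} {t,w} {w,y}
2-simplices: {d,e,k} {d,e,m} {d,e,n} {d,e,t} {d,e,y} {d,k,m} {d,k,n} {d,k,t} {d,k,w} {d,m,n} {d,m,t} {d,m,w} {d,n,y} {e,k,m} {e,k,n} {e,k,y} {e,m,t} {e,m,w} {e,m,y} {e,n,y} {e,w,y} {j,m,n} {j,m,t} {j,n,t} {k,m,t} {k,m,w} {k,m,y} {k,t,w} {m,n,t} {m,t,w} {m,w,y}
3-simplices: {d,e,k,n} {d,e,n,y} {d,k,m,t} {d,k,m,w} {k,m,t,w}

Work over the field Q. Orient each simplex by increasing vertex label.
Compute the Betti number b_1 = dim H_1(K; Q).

n_0=9 n_1=31 n_2=31 n_3=5  [Q]
∂1: piv[de,dk,dm,dn,dt,dw,dy,jm] rk=8  ker:ek,em,en,et,ew,ey,jn,jt,jw,jy,km,kn,kt,kw,ky,mn,mt,mw,my,nt,ny,tw,wy
∂2: piv[dek,dem,den,det,dey,dkm,dkn,dkt,dkw,dmn,dmt,dmw,dny,eky,emw,emy,ewy,jmn,jmt,jnt,ktw] rk=21  ker:ekm,ekn,emt,eny,kmt,kmw,kmy,mnt,mtw,mwy
∂3: piv[dekn,deny,dkmt,dkmw,kmtw] rk=5
b_1=(31−8)−21=2

b_1=2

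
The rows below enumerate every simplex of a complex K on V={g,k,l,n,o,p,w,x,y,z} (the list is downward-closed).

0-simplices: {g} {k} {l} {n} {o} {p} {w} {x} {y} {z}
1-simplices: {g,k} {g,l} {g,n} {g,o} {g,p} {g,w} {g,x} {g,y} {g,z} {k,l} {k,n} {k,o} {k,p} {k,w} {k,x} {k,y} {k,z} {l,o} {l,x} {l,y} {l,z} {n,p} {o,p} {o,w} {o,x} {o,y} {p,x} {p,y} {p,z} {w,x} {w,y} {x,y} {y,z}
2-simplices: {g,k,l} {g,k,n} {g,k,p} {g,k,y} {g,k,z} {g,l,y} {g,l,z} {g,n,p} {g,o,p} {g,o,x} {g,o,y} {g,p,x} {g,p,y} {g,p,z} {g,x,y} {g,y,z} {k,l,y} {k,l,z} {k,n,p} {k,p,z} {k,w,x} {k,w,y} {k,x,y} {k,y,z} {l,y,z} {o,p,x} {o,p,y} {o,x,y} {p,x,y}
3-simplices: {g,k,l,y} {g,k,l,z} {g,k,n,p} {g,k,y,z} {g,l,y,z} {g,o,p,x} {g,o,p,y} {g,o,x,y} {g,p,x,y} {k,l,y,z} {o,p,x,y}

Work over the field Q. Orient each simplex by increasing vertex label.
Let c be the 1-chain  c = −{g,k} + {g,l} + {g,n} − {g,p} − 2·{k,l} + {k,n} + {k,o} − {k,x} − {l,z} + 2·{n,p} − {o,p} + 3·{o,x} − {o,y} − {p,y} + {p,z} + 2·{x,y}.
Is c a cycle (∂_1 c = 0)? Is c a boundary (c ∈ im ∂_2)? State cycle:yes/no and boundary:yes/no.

n_0=10 n_1=33 n_2=29 n_3=11  [Q]
∂1: piv[gk,gl,gn,go,gp,gw,gx,gy,gz] rk=9  ker:kl,kn,ko,kp,kw,kx,ky,kz,lo,lx,ly,lz,np,op,ow,ox,oy,px,py,pz,wx,wy,xy,yz
∂2: piv[gkl,gkn,gkp,gky,gkz,gly,glz,gnp,gop,gox,goy,gpx,gpy,gpz,gxy,gyz,kwx,kwy,kxy] rk=19  ker:kly,klz,knp,kpz,kyz,lyz,opx,opy,oxy,pxy
∂3: piv[gkly,gklz,gknp,gkyz,glyz,gopx,gopy,goxy,gpxy] rk=9  ker:klyz,opxy
∂1c = 0
c vs im∂2: residual ≠ 0 ⇒ not boundary

cycle:yes boundary:no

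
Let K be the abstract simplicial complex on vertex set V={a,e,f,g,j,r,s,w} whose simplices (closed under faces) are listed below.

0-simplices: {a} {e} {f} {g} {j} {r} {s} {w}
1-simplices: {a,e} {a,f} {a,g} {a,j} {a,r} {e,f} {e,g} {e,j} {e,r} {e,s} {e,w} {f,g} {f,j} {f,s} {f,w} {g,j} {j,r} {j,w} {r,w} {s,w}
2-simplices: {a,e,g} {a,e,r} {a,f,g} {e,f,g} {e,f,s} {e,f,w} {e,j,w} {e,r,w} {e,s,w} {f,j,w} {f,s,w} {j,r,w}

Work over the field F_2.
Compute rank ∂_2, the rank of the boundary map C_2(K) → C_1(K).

n_0=8 n_1=20 n_2=12  [Z2]
∂1: piv[ae,af,ag,aj,ar,es,ew] rk=7  ker:ef,eg,ej,er,fg,fj,fs,fw,gj,jr,jw,rw,sw
∂2: piv[aeg,aer,afg,efg,efs,efw,ejw,erw,esw,fjw,jrw] rk=11  ker:fsw
rk∂_2=11

rank∂_2=11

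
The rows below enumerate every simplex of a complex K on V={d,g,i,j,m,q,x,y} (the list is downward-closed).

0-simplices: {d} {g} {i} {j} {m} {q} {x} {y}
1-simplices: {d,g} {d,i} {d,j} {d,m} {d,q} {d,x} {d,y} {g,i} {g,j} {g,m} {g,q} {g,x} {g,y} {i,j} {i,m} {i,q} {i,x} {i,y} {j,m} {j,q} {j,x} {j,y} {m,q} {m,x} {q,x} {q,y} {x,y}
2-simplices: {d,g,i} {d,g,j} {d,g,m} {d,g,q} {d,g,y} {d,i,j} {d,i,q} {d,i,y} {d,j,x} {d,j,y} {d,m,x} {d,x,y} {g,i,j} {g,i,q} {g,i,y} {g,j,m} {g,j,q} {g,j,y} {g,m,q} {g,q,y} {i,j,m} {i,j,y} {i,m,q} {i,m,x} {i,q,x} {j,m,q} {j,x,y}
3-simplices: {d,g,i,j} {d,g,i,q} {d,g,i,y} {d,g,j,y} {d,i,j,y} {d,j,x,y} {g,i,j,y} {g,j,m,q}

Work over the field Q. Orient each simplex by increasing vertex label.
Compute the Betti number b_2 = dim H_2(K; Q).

b_2=1

n_0=8 n_1=27 n_2=27 n_3=8  [Q]
∂1: piv[dg,di,dj,dm,dq,dx,dy] rk=7  ker:gi,gj,gm,gq,gx,gy,ij,im,iq,ix,iy,jm,jq,jx,jy,mq,mx,qx,qy,xy
∂2: piv[dgi,dgj,dgm,dgq,dgy,dij,diq,diy,djx,djy,dmx,dxy,gjm,gjq,gmq,gqy,ijm,imx,iqx] rk=19  ker:gij,giq,giy,gjy,ijy,imq,jmq,jxy
∂3: piv[dgij,dgiq,dgiy,dgjy,dijy,djxy,gjmq] rk=7  ker:gijy
b_2=(27−19)−7=1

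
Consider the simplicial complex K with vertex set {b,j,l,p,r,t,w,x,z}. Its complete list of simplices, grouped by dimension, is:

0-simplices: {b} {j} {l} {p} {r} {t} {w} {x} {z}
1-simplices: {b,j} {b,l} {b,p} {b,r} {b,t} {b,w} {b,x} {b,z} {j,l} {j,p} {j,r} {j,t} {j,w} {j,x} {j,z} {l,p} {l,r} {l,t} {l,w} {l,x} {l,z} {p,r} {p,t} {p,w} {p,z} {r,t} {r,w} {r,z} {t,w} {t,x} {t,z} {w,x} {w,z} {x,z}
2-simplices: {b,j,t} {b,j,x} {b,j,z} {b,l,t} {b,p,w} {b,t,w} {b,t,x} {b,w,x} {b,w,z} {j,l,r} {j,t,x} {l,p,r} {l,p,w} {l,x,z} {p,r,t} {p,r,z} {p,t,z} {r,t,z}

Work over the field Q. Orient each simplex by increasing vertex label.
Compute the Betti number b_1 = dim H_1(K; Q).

b_1=10

n_0=9 n_1=34 n_2=18  [Q]
∂1: piv[bj,bl,bp,br,bt,bw,bx,bz] rk=8  ker:jl,jp,jr,jt,jw,jx,jz,lp,lr,lt,lw,lx,lz,pr,pt,pw,pz,rt,rw,rz,tw,tx,tz,wx,wz,xz
∂2: piv[bjt,bjx,bjz,blt,bpw,btw,btx,bwx,bwz,jlr,lpr,lpw,lxz,prt,prz,ptz] rk=16  ker:jtx,rtz
b_1=(34−8)−16=10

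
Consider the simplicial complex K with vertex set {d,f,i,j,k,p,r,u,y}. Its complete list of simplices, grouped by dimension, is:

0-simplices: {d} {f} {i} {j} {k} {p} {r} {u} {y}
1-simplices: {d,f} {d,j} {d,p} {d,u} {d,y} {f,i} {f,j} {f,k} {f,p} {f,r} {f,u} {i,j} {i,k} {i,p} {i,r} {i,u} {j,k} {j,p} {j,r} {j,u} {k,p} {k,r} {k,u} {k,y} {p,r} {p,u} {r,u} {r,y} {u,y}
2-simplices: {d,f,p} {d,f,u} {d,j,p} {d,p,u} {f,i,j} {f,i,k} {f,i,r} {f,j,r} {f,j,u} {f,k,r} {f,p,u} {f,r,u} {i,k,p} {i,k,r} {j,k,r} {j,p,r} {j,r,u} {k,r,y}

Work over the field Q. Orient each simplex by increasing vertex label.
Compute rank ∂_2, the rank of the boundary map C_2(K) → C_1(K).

rank∂_2=15

n_0=9 n_1=29 n_2=18  [Q]
∂1: piv[df,dj,dp,du,dy,fi,fk,fr] rk=8  ker:fj,fp,fu,ij,ik,ip,ir,iu,jk,jp,jr,ju,kp,kr,ku,ky,pr,pu,ru,ry,uy
∂2: piv[dfp,dfu,djp,dpu,fij,fik,fir,fjr,fju,fkr,fru,ikp,jkr,jpr,kry] rk=15  ker:fpu,ikr,jru
rk∂_2=15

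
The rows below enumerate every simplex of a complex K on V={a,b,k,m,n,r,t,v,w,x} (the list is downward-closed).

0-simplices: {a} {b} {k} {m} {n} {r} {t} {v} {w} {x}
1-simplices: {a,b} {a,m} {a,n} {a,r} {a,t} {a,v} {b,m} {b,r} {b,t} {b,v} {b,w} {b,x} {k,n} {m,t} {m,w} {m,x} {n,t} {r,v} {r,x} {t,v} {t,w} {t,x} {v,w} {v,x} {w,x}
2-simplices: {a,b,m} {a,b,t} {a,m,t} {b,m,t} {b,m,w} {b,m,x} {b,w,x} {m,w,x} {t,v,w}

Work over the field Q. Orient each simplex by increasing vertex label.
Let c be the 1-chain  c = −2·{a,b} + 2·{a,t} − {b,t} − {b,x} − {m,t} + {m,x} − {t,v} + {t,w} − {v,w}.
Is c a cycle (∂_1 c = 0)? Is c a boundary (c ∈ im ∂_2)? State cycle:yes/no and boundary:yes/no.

n_0=10 n_1=25 n_2=9  [Q]
∂1: piv[ab,am,an,ar,at,av,bw,bx,kn] rk=9  ker:bm,br,bt,bv,mt,mw,mx,nt,rv,rx,tv,tw,tx,vw,vx,wx
∂2: piv[abm,abt,amt,bmw,bmx,bwx,tvw] rk=7  ker:bmt,mwx
∂1c = 0
c vs im∂2: reduces to 0 ⇒ boundary

cycle:yes boundary:yes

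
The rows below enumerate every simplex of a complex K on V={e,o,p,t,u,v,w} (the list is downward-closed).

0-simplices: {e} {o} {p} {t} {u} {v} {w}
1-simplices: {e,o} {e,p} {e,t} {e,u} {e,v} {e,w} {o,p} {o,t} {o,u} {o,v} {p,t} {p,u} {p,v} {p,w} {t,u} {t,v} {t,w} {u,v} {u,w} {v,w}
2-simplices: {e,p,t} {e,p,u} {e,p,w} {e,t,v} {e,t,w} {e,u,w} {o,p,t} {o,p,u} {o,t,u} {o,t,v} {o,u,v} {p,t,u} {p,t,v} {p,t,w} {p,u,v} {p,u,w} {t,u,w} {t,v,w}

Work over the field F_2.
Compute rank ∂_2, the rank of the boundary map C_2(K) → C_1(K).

n_0=7 n_1=20 n_2=18  [Z2]
∂1: piv[eo,ep,et,eu,ev,ew] rk=6  ker:op,ot,ou,ov,pt,pu,pv,pw,tu,tv,tw,uv,uw,vw
∂2: piv[ept,epu,epw,etv,etw,euw,opt,opu,otu,otv,ouv,ptv,tvw] rk=13  ker:ptu,ptw,puv,puw,tuw
rk∂_2=13

rank∂_2=13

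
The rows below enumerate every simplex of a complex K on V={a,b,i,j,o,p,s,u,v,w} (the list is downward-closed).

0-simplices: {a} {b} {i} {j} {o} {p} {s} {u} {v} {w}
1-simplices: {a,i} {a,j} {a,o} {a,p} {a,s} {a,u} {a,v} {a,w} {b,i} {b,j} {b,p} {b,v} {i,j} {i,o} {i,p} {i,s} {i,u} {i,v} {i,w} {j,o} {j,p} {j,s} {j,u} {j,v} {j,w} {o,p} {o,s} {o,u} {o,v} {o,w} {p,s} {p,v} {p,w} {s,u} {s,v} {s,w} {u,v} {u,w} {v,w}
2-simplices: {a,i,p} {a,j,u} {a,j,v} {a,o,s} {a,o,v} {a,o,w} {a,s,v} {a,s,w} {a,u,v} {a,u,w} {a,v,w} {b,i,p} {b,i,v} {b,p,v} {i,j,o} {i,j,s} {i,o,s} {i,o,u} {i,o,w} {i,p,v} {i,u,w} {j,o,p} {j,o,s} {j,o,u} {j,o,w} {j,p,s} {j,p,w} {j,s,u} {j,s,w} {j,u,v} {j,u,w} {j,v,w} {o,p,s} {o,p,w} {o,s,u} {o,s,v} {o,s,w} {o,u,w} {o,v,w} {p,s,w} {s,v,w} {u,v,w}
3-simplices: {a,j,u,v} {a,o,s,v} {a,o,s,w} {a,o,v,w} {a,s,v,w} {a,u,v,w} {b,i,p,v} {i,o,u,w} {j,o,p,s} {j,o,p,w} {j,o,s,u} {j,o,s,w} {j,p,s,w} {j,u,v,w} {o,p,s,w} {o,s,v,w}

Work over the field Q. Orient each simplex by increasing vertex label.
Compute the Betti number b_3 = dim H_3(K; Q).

n_0=10 n_1=39 n_2=42 n_3=16  [Q]
∂1: piv[ai,aj,ao,ap,as,au,av,aw,bi] rk=9  ker:bj,bp,bv,ij,io,ip,is,iu,iv,iw,jo,jp,js,ju,jv,jw,op,os,ou,ov,ow,ps,pv,pw,su,sv,sw,uv,uw,vw
∂2: piv[aip,aju,ajv,aos,aov,aow,asv,asw,auv,auw,avw,bip,biv,bpv,ijo,ijs,ios,iou,iow,iuw,jop,jou,jow,jps,jpw,jsu] rk=26  ker:ipv,jos,jsw,juv,juw,jvw,ops,opw,osu,osv,osw,ouw,ovw,psw,svw,uvw
∂3: piv[ajuv,aosv,aosw,aovw,asvw,auvw,bipv,iouw,jops,jopw,josu,josw,jpsw,juvw] rk=14  ker:opsw,osvw
b_3=(16−14)−0=2

b_3=2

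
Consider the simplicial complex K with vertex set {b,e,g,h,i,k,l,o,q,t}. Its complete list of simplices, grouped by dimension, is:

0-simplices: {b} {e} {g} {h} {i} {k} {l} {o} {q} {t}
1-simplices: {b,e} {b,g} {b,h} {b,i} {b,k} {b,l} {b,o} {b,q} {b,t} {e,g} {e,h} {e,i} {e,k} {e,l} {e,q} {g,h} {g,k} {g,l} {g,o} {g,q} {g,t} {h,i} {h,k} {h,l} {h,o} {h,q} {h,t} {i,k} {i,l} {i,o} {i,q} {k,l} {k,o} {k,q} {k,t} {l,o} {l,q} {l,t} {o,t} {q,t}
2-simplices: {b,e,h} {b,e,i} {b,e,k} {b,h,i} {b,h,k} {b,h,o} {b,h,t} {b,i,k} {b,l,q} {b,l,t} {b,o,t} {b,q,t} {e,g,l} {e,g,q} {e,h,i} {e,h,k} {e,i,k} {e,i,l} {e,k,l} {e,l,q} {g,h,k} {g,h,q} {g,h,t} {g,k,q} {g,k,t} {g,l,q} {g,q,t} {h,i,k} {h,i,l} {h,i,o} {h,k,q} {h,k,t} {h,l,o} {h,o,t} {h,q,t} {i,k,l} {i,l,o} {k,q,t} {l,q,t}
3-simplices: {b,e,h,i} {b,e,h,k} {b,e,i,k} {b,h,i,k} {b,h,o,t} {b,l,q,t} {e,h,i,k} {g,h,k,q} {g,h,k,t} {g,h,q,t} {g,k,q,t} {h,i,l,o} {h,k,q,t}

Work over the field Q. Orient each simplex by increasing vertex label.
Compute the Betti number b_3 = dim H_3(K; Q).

b_3=2

n_0=10 n_1=40 n_2=39 n_3=13  [Q]
∂1: piv[be,bg,bh,bi,bk,bl,bo,bq,bt] rk=9  ker:eg,eh,ei,ek,el,eq,gh,gk,gl,go,gq,gt,hi,hk,hl,ho,hq,ht,ik,il,io,iq,kl,ko,kq,kt,lo,lq,lt,ot,qt
∂2: piv[beh,bei,bek,bhi,bhk,bho,bht,bik,blq,blt,bot,bqt,egl,egq,eil,ekl,elq,ghk,ghq,ght,gkq,gkt,gqt,hil,hio,hlo] rk=26  ker:ehi,ehk,eik,glq,hik,hkq,hkt,hot,hqt,ikl,ilo,kqt,lqt
∂3: piv[behi,behk,beik,bhik,bhot,blqt,ghkq,ghkt,ghqt,gkqt,hilo] rk=11  ker:ehik,hkqt
b_3=(13−11)−0=2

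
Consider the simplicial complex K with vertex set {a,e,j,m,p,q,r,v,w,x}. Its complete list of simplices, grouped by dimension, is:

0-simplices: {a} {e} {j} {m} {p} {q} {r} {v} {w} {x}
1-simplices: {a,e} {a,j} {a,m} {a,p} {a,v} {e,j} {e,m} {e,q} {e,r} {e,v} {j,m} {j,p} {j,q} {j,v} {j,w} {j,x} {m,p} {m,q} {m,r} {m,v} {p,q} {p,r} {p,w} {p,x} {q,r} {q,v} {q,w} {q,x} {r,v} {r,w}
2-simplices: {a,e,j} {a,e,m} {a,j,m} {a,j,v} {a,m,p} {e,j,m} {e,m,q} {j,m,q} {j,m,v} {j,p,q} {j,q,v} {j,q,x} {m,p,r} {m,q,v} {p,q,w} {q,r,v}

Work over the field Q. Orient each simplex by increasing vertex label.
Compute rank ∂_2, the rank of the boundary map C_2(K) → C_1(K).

n_0=10 n_1=30 n_2=16  [Q]
∂1: piv[ae,aj,am,ap,av,eq,er,jw,jx] rk=9  ker:ej,em,ev,jm,jp,jq,jv,mp,mq,mr,mv,pq,pr,pw,px,qr,qv,qw,qx,rv,rw
∂2: piv[aej,aem,ajm,ajv,amp,emq,jmq,jmv,jpq,jqv,jqx,mpr,pqw,qrv] rk=14  ker:ejm,mqv
rk∂_2=14

rank∂_2=14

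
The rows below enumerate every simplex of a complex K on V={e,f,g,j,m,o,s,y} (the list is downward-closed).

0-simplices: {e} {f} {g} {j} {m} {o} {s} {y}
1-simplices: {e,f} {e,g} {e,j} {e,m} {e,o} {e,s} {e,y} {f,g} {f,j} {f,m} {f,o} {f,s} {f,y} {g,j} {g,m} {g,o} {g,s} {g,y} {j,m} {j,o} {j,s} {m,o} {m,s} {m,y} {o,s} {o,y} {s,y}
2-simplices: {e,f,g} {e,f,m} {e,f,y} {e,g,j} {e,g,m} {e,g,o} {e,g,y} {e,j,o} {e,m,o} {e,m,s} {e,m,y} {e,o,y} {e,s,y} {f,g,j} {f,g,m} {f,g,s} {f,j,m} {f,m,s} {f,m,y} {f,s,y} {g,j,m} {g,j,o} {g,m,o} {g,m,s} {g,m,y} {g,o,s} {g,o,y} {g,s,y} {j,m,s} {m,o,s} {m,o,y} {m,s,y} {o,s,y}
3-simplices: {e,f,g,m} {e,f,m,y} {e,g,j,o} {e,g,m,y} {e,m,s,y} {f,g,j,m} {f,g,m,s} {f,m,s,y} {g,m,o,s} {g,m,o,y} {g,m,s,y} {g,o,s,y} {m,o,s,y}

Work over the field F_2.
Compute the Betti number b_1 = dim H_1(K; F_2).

n_0=8 n_1=27 n_2=33 n_3=13  [Z2]
∂1: piv[ef,eg,ej,em,eo,es,ey] rk=7  ker:fg,fj,fm,fo,fs,fy,gj,gm,go,gs,gy,jm,jo,js,mo,ms,my,os,oy,sy
∂2: piv[efg,efm,efy,egj,egm,ego,egy,ejo,emo,ems,emy,eoy,esy,fgj,fgs,fjm,fms,gos,jms] rk=19  ker:fgm,fmy,fsy,gjm,gjo,gmo,gms,gmy,goy,gsy,mos,moy,msy,osy
∂3: piv[efgm,efmy,egjo,egmy,emsy,fgjm,fgms,fmsy,gmos,gmoy,gmsy,gosy] rk=12  ker:mosy
b_1=(27−7)−19=1

b_1=1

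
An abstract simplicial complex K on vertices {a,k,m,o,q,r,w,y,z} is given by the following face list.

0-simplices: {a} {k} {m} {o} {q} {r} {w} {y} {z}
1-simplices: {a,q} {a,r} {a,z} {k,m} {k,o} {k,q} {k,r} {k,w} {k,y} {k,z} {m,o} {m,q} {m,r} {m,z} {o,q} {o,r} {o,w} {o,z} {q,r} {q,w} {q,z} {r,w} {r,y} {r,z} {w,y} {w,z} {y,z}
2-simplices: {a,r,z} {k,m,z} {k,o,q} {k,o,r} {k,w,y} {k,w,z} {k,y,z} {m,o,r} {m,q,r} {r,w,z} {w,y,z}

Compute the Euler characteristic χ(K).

χ(K)=-7

n_0=9 n_1=27 n_2=11
χ=+9−27+11=-7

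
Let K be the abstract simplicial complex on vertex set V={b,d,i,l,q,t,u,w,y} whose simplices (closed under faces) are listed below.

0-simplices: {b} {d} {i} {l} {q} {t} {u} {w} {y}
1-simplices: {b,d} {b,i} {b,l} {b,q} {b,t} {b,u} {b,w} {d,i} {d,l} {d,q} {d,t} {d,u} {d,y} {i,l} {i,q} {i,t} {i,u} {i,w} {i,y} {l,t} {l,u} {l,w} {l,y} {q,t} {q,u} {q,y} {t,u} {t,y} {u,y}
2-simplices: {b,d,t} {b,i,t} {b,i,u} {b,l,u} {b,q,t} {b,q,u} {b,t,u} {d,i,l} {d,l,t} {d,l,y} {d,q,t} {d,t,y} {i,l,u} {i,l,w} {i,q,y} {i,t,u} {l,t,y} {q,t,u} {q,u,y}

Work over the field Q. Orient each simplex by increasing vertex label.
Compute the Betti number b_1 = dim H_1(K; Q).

b_1=5

n_0=9 n_1=29 n_2=19  [Q]
∂1: piv[bd,bi,bl,bq,bt,bu,bw,dy] rk=8  ker:di,dl,dq,dt,du,il,iq,it,iu,iw,iy,lt,lu,lw,ly,qt,qu,qy,tu,ty,uy
∂2: piv[bdt,bit,biu,blu,bqt,bqu,btu,dil,dlt,dly,dqt,dty,ilu,ilw,iqy,quy] rk=16  ker:itu,lty,qtu
b_1=(29−8)−16=5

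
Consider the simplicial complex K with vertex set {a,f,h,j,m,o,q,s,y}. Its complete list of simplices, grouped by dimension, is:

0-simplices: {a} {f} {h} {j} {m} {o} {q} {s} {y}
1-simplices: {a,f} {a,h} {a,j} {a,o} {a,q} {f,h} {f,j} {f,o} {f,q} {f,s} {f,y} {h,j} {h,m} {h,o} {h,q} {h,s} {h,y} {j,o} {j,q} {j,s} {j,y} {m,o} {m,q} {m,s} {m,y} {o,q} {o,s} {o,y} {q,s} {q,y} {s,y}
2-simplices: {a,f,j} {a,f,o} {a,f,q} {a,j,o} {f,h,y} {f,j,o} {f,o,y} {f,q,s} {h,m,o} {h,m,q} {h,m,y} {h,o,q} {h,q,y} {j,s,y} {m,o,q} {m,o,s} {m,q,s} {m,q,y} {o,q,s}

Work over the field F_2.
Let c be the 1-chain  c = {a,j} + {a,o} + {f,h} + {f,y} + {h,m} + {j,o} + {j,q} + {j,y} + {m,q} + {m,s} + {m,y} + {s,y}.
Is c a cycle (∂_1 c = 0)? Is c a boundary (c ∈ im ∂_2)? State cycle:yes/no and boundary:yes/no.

cycle:yes boundary:no

n_0=9 n_1=31 n_2=19  [Z2]
∂1: piv[af,ah,aj,ao,aq,fs,fy,hm] rk=8  ker:fh,fj,fo,fq,hj,ho,hq,hs,hy,jo,jq,js,jy,mo,mq,ms,my,oq,os,oy,qs,qy,sy
∂2: piv[afj,afo,afq,ajo,fhy,foy,fqs,hmo,hmq,hmy,hoq,hqy,jsy,mos,mqs] rk=15  ker:fjo,moq,mqy,oqs
∂1c = 0
c vs im∂2: residual ≠ 0 ⇒ not boundary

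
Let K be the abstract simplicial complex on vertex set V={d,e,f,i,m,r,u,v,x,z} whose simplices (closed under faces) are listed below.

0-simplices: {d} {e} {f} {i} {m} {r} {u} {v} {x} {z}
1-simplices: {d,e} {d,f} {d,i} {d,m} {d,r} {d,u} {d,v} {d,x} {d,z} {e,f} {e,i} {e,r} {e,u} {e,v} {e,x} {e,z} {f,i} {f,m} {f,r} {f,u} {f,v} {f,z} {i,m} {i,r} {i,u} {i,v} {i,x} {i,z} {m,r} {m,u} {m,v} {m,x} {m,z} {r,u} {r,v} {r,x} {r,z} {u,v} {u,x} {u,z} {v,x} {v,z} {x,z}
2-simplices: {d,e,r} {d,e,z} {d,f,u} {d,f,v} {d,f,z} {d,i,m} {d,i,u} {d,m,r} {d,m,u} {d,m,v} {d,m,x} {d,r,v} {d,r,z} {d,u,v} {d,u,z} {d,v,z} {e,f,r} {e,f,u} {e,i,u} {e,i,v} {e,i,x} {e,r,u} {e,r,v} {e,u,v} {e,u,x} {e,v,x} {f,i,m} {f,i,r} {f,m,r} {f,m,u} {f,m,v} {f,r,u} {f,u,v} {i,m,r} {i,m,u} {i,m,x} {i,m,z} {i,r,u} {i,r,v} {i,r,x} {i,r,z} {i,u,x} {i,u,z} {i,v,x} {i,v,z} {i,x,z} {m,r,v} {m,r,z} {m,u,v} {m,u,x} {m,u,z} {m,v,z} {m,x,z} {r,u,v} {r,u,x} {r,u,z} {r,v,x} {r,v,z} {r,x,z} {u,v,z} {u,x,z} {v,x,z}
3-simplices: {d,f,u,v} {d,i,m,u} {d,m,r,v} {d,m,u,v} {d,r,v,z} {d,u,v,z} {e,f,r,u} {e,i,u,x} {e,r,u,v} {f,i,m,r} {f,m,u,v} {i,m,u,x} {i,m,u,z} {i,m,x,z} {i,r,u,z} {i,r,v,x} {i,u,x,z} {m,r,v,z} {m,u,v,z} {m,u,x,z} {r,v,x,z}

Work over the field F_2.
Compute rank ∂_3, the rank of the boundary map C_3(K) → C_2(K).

n_0=10 n_1=43 n_2=62 n_3=21  [Z2]
∂1: piv[de,df,di,dm,dr,du,dv,dx,dz] rk=9  ker:ef,ei,er,eu,ev,ex,ez,fi,fm,fr,fu,fv,fz,im,ir,iu,iv,ix,iz,mr,mu,mv,mx,mz,ru,rv,rx,rz,uv,ux,uz,vx,vz,xz
∂2: piv[der,dez,dfu,dfv,dfz,dim,diu,dmr,dmu,dmv,dmx,drv,drz,duv,duz,dvz,efr,efu,eiu,eiv,eix,eru,erv,euv,eux,evx,fim,fir,fmr,imx,imz,irx,irz,ixz] rk=34  ker:fmu,fmv,fru,fuv,imr,imu,iru,irv,iux,iuz,ivx,ivz,mrv,mrz,muv,mux,muz,mvz,mxz,ruv,rux,ruz,rvx,rvz,rxz,uvz,uxz,vxz
∂3: piv[dfuv,dimu,dmrv,dmuv,drvz,duvz,efru,eiux,eruv,fimr,fmuv,imux,imuz,imxz,iruz,irvx,iuxz,mrvz,muvz,rvxz] rk=20  ker:muxz
rk∂_3=20

rank∂_3=20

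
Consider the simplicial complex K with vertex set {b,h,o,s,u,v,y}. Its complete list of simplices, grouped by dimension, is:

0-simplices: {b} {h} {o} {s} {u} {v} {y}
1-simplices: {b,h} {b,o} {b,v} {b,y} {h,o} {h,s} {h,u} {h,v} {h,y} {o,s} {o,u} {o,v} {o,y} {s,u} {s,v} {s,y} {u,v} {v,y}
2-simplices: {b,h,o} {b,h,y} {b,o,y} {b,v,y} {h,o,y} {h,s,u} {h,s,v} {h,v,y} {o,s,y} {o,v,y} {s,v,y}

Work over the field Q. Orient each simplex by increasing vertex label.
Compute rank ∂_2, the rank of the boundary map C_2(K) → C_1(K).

n_0=7 n_1=18 n_2=11  [Q]
∂1: piv[bh,bo,bv,by,hs,hu] rk=6  ker:ho,hv,hy,os,ou,ov,oy,su,sv,sy,uv,vy
∂2: piv[bho,bhy,boy,bvy,hsu,hsv,hvy,osy,ovy,svy] rk=10  ker:hoy
rk∂_2=10

rank∂_2=10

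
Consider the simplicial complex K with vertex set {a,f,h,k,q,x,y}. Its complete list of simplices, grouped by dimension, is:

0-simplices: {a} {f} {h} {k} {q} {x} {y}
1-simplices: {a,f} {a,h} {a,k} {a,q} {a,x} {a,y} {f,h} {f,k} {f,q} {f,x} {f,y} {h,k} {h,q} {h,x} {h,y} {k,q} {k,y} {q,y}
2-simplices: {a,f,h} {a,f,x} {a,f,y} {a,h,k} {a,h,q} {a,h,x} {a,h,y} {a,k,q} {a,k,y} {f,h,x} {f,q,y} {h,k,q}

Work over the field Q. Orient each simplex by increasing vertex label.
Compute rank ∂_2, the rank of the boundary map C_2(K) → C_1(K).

rank∂_2=10

n_0=7 n_1=18 n_2=12  [Q]
∂1: piv[af,ah,ak,aq,ax,ay] rk=6  ker:fh,fk,fq,fx,fy,hk,hq,hx,hy,kq,ky,qy
∂2: piv[afh,afx,afy,ahk,ahq,ahx,ahy,akq,aky,fqy] rk=10  ker:fhx,hkq
rk∂_2=10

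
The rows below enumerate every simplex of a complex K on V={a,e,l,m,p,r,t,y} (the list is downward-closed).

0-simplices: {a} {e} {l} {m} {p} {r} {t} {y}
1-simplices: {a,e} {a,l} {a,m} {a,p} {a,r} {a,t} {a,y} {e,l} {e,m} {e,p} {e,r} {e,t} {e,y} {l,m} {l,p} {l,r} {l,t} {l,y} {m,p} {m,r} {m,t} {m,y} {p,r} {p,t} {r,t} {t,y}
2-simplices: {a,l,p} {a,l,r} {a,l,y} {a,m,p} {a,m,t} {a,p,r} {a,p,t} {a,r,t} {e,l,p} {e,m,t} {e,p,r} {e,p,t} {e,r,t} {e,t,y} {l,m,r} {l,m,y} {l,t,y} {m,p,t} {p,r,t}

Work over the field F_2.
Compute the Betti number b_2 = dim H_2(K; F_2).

b_2=3

n_0=8 n_1=26 n_2=19  [Z2]
∂1: piv[ae,al,am,ap,ar,at,ay] rk=7  ker:el,em,ep,er,et,ey,lm,lp,lr,lt,ly,mp,mr,mt,my,pr,pt,rt,ty
∂2: piv[alp,alr,aly,amp,amt,apr,apt,art,elp,emt,epr,ept,ety,lmr,lmy,lty] rk=16  ker:ert,mpt,prt
b_2=(19−16)−0=3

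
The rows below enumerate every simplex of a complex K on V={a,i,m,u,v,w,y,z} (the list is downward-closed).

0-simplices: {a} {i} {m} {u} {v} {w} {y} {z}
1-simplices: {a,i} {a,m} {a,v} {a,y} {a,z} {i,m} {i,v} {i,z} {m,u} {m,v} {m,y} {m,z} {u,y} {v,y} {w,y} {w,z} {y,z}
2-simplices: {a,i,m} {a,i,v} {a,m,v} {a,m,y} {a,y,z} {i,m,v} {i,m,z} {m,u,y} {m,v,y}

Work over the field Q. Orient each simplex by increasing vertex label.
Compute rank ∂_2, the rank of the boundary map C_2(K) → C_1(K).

rank∂_2=8

n_0=8 n_1=17 n_2=9  [Q]
∂1: piv[ai,am,av,ay,az,mu,wy] rk=7  ker:im,iv,iz,mv,my,mz,uy,vy,wz,yz
∂2: piv[aim,aiv,amv,amy,ayz,imz,muy,mvy] rk=8  ker:imv
rk∂_2=8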